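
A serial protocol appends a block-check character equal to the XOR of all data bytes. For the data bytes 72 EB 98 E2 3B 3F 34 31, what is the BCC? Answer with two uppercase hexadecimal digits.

XOR the bytes together:
  start with 0x72
  0x72 ⊕ 0xEB = 0x99
  0x99 ⊕ 0x98 = 0x01
  0x01 ⊕ 0xE2 = 0xE3
  0xE3 ⊕ 0x3B = 0xD8
  0xD8 ⊕ 0x3F = 0xE7
  0xE7 ⊕ 0x34 = 0xD3
  0xD3 ⊕ 0x31 = 0xE2

E2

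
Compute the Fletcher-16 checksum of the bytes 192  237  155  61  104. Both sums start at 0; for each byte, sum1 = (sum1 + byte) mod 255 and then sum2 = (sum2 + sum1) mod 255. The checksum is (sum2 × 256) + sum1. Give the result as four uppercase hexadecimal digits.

31EF

Running sums (mod 255):
  after byte 0 (192): sum1=192, sum2=192
  after byte 1 (237): sum1=174, sum2=111
  after byte 2 (155): sum1=74, sum2=185
  after byte 3 (61): sum1=135, sum2=65
  after byte 4 (104): sum1=239, sum2=49
Checksum = sum2·256 + sum1 = 49·256 + 239 = 12783 = 0x31EF.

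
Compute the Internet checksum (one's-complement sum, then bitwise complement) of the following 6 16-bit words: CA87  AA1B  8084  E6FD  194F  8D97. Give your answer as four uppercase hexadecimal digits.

7CF3

One's-complement addition (fold any carry out of bit 15 back into bit 0):
  0xCA87 + 0xAA1B = 0x174A2 → wrap carry → 0x74A3
  0x74A3 + 0x8084 = 0x0F527
  0xF527 + 0xE6FD = 0x1DC24 → wrap carry → 0xDC25
  0xDC25 + 0x194F = 0x0F574
  0xF574 + 0x8D97 = 0x1830B → wrap carry → 0x830C
One's-complement sum = 0x830C.
Checksum = ~0x830C & 0xFFFF = 0x7CF3.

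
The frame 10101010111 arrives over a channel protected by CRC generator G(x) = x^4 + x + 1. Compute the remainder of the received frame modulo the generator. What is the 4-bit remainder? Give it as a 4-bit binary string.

Modulo-2 division of 10101010111 by 10011:
  pos 0: 10101 XOR 10011 = 00110
  pos 2: 11001 XOR 10011 = 01010
  pos 3: 10100 XOR 10011 = 00111
  pos 5: 11111 XOR 10011 = 01100
  pos 6: 11001 XOR 10011 = 01010
Remainder = 1010 (nonzero — an error is detected).

1010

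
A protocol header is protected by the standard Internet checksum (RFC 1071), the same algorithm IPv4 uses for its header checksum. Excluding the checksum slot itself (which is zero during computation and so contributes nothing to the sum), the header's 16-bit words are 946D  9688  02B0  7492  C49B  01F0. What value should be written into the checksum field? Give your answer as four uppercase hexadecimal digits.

One's-complement addition (fold any carry out of bit 15 back into bit 0):
  0x946D + 0x9688 = 0x12AF5 → wrap carry → 0x2AF6
  0x2AF6 + 0x02B0 = 0x02DA6
  0x2DA6 + 0x7492 = 0x0A238
  0xA238 + 0xC49B = 0x166D3 → wrap carry → 0x66D4
  0x66D4 + 0x01F0 = 0x068C4
One's-complement sum = 0x68C4.
Checksum = ~0x68C4 & 0xFFFF = 0x973B.

973B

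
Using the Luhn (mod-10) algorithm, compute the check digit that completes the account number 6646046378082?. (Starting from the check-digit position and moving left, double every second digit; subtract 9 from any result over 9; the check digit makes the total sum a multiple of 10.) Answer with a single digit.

2

Partial digits right→left: 2 8 0 8 7 3 6 4 0 6 4 6 6
Double every second digit counting from the check-digit position (so the 1st, 3rd, 5th, ... of the partial from the right).
  doubled (with −9 where >9): 4 0 5 3 0 8 3 → sum 23
  kept as-is: 8 8 3 4 6 6 → sum 35
Total = 23 + 35 = 58.
Check digit = (10 − (58 mod 10)) mod 10 = 2.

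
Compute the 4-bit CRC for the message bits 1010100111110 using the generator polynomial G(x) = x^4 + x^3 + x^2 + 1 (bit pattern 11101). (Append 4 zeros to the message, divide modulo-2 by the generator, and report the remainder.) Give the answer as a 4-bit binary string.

1100

Append 4 zeros: 10101001111100000. Divide by 11101 (XOR where the leading bit is 1):
  pos 0: 10101 XOR 11101 = 01000
  pos 1: 10000 XOR 11101 = 01101
  pos 2: 11010 XOR 11101 = 00111
  pos 4: 11111 XOR 11101 = 00010
  pos 7: 10111 XOR 11101 = 01010
  pos 8: 10100 XOR 11101 = 01001
  pos 9: 10010 XOR 11101 = 01111
  pos 10: 11110 XOR 11101 = 00011
Remainder (last 4 bits) = 1100. This is the CRC / FCS.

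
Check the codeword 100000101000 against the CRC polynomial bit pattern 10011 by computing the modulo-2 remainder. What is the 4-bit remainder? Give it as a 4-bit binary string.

Modulo-2 division of 100000101000 by 10011:
  pos 0: 10000 XOR 10011 = 00011
  pos 3: 11010 XOR 10011 = 01001
  pos 4: 10011 XOR 10011 = 00000
Remainder = 0000 (zero — the frame passes the CRC check).

0000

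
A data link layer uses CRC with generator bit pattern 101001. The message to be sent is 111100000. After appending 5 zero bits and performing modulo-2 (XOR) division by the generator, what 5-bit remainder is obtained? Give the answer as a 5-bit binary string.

10111

Append 5 zeros: 11110000000000. Divide by 101001 (XOR where the leading bit is 1):
  pos 0: 111100 XOR 101001 = 010101
  pos 1: 101010 XOR 101001 = 000011
  pos 5: 110000 XOR 101001 = 011001
  pos 6: 110010 XOR 101001 = 011011
  pos 7: 110110 XOR 101001 = 011111
  pos 8: 111110 XOR 101001 = 010111
Remainder (last 5 bits) = 10111. This is the CRC / FCS.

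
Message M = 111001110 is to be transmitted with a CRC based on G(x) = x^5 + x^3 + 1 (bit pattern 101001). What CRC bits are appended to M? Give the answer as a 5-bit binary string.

00001

Append 5 zeros: 11100111000000. Divide by 101001 (XOR where the leading bit is 1):
  pos 0: 111001 XOR 101001 = 010000
  pos 1: 100001 XOR 101001 = 001000
  pos 3: 100010 XOR 101001 = 001011
  pos 5: 101100 XOR 101001 = 000101
  pos 8: 101000 XOR 101001 = 000001
Remainder (last 5 bits) = 00001. This is the CRC / FCS.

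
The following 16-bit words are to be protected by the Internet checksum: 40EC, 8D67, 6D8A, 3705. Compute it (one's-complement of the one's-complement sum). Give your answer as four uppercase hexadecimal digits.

One's-complement addition (fold any carry out of bit 15 back into bit 0):
  0x40EC + 0x8D67 = 0x0CE53
  0xCE53 + 0x6D8A = 0x13BDD → wrap carry → 0x3BDE
  0x3BDE + 0x3705 = 0x072E3
One's-complement sum = 0x72E3.
Checksum = ~0x72E3 & 0xFFFF = 0x8D1C.

8D1C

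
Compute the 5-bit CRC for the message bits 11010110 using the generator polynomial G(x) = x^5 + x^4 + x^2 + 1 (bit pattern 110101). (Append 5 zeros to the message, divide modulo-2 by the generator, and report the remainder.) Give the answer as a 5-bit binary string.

11111

Append 5 zeros: 1101011000000. Divide by 110101 (XOR where the leading bit is 1):
  pos 0: 110101 XOR 110101 = 000000
  pos 6: 100000 XOR 110101 = 010101
  pos 7: 101010 XOR 110101 = 011111
Remainder (last 5 bits) = 11111. This is the CRC / FCS.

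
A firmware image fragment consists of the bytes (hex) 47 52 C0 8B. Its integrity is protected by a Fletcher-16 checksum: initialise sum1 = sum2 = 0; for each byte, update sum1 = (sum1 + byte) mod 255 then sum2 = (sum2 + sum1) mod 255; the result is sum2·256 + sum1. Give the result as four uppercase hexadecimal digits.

Running sums (mod 255):
  after byte 0 (47): sum1=71, sum2=71
  after byte 1 (52): sum1=153, sum2=224
  after byte 2 (C0): sum1=90, sum2=59
  after byte 3 (8B): sum1=229, sum2=33
Checksum = sum2·256 + sum1 = 33·256 + 229 = 8677 = 0x21E5.

21E5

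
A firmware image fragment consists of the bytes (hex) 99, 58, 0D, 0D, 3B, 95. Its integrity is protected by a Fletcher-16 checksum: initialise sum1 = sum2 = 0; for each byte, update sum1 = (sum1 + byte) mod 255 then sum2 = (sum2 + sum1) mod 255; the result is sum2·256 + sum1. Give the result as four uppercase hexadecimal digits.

BADC

Running sums (mod 255):
  after byte 0 (99): sum1=153, sum2=153
  after byte 1 (58): sum1=241, sum2=139
  after byte 2 (0D): sum1=254, sum2=138
  after byte 3 (0D): sum1=12, sum2=150
  after byte 4 (3B): sum1=71, sum2=221
  after byte 5 (95): sum1=220, sum2=186
Checksum = sum2·256 + sum1 = 186·256 + 220 = 47836 = 0xBADC.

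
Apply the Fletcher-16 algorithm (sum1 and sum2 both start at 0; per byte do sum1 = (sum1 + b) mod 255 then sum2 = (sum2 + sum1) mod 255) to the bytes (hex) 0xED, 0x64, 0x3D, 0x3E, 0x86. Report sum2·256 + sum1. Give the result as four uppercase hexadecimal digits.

F154

Running sums (mod 255):
  after byte 0 (0xED): sum1=237, sum2=237
  after byte 1 (0x64): sum1=82, sum2=64
  after byte 2 (0x3D): sum1=143, sum2=207
  after byte 3 (0x3E): sum1=205, sum2=157
  after byte 4 (0x86): sum1=84, sum2=241
Checksum = sum2·256 + sum1 = 241·256 + 84 = 61780 = 0xF154.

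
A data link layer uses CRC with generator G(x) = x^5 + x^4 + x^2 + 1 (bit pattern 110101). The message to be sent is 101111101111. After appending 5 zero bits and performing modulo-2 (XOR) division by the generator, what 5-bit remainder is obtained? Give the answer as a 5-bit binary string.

Append 5 zeros: 10111110111100000. Divide by 110101 (XOR where the leading bit is 1):
  pos 0: 101111 XOR 110101 = 011010
  pos 1: 110101 XOR 110101 = 000000
  pos 8: 111100 XOR 110101 = 001001
  pos 10: 100100 XOR 110101 = 010001
  pos 11: 100010 XOR 110101 = 010111
Remainder (last 5 bits) = 10111. This is the CRC / FCS.

10111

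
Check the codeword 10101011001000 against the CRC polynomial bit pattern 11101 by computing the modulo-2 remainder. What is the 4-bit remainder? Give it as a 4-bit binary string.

Modulo-2 division of 10101011001000 by 11101:
  pos 0: 10101 XOR 11101 = 01000
  pos 1: 10000 XOR 11101 = 01101
  pos 2: 11011 XOR 11101 = 00110
  pos 4: 11010 XOR 11101 = 00111
  pos 6: 11101 XOR 11101 = 00000
Remainder = 0000 (zero — the frame passes the CRC check).

0000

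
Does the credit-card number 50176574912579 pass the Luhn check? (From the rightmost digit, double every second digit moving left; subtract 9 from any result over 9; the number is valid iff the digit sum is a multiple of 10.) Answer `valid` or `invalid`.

From the right, keep odd positions and double even positions (subtract 9 from any doubled value over 9):
  doubled (positions 2,4,...): 5 4 9 5 3 2 1 → sum 29
  kept (positions 1,3,...): 9 5 1 4 5 7 0 → sum 31
Total = 60.
60 mod 10 = 0, so the number is valid.

valid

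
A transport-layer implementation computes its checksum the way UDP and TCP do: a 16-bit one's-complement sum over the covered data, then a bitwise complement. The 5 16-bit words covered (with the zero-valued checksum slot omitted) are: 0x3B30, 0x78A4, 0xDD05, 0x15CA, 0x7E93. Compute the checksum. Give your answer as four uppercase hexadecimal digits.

DAC7

One's-complement addition (fold any carry out of bit 15 back into bit 0):
  0x3B30 + 0x78A4 = 0x0B3D4
  0xB3D4 + 0xDD05 = 0x190D9 → wrap carry → 0x90DA
  0x90DA + 0x15CA = 0x0A6A4
  0xA6A4 + 0x7E93 = 0x12537 → wrap carry → 0x2538
One's-complement sum = 0x2538.
Checksum = ~0x2538 & 0xFFFF = 0xDAC7.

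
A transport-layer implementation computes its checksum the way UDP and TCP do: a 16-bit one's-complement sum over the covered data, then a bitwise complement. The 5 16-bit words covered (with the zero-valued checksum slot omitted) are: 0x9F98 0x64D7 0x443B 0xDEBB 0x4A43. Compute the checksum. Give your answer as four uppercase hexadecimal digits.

8E55

One's-complement addition (fold any carry out of bit 15 back into bit 0):
  0x9F98 + 0x64D7 = 0x1046F → wrap carry → 0x0470
  0x0470 + 0x443B = 0x048AB
  0x48AB + 0xDEBB = 0x12766 → wrap carry → 0x2767
  0x2767 + 0x4A43 = 0x071AA
One's-complement sum = 0x71AA.
Checksum = ~0x71AA & 0xFFFF = 0x8E55.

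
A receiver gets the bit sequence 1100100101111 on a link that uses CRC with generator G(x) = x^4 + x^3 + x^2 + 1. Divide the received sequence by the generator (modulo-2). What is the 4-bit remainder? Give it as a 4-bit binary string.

Modulo-2 division of 1100100101111 by 11101:
  pos 0: 11001 XOR 11101 = 00100
  pos 2: 10000 XOR 11101 = 01101
  pos 3: 11011 XOR 11101 = 00110
  pos 5: 11001 XOR 11101 = 00100
  pos 7: 10011 XOR 11101 = 01110
  pos 8: 11101 XOR 11101 = 00000
Remainder = 0000 (zero — the frame passes the CRC check).

0000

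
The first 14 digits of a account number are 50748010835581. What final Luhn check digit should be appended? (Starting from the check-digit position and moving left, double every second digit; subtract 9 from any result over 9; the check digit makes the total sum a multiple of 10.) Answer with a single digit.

Partial digits right→left: 1 8 5 5 3 8 0 1 0 8 4 7 0 5
Double every second digit counting from the check-digit position (so the 1st, 3rd, 5th, ... of the partial from the right).
  doubled (with −9 where >9): 2 1 6 0 0 8 0 → sum 17
  kept as-is: 8 5 8 1 8 7 5 → sum 42
Total = 17 + 42 = 59.
Check digit = (10 − (59 mod 10)) mod 10 = 1.

1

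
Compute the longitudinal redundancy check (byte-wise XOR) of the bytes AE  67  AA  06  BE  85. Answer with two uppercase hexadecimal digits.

XOR the bytes together:
  start with 0xAE
  0xAE ⊕ 0x67 = 0xC9
  0xC9 ⊕ 0xAA = 0x63
  0x63 ⊕ 0x06 = 0x65
  0x65 ⊕ 0xBE = 0xDB
  0xDB ⊕ 0x85 = 0x5E

5E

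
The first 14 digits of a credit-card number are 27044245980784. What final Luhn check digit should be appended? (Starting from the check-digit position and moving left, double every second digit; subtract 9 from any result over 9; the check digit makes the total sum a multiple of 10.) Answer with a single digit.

Partial digits right→left: 4 8 7 0 8 9 5 4 2 4 4 0 7 2
Double every second digit counting from the check-digit position (so the 1st, 3rd, 5th, ... of the partial from the right).
  doubled (with −9 where >9): 8 5 7 1 4 8 5 → sum 38
  kept as-is: 8 0 9 4 4 0 2 → sum 27
Total = 38 + 27 = 65.
Check digit = (10 − (65 mod 10)) mod 10 = 5.

5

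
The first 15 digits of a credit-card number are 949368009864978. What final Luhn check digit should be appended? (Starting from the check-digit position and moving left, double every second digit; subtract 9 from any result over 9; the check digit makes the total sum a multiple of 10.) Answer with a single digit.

Partial digits right→left: 8 7 9 4 6 8 9 0 0 8 6 3 9 4 9
Double every second digit counting from the check-digit position (so the 1st, 3rd, 5th, ... of the partial from the right).
  doubled (with −9 where >9): 7 9 3 9 0 3 9 9 → sum 49
  kept as-is: 7 4 8 0 8 3 4 → sum 34
Total = 49 + 34 = 83.
Check digit = (10 − (83 mod 10)) mod 10 = 7.

7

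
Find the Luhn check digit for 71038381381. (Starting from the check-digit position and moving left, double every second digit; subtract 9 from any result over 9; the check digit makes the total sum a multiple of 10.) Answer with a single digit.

7

Partial digits right→left: 1 8 3 1 8 3 8 3 0 1 7
Double every second digit counting from the check-digit position (so the 1st, 3rd, 5th, ... of the partial from the right).
  doubled (with −9 where >9): 2 6 7 7 0 5 → sum 27
  kept as-is: 8 1 3 3 1 → sum 16
Total = 27 + 16 = 43.
Check digit = (10 − (43 mod 10)) mod 10 = 7.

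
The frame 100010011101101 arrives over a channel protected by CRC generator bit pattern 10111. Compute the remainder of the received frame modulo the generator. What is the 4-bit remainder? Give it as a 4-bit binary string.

Modulo-2 division of 100010011101101 by 10111:
  pos 0: 10001 XOR 10111 = 00110
  pos 2: 11000 XOR 10111 = 01111
  pos 3: 11111 XOR 10111 = 01000
  pos 4: 10001 XOR 10111 = 00110
  pos 6: 11010 XOR 10111 = 01101
  pos 7: 11011 XOR 10111 = 01100
  pos 8: 11001 XOR 10111 = 01110
  pos 9: 11100 XOR 10111 = 01011
  pos 10: 10111 XOR 10111 = 00000
Remainder = 0000 (zero — the frame passes the CRC check).

0000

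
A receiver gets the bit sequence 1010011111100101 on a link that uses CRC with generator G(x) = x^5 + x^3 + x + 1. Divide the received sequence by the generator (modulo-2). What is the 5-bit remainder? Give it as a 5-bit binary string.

Modulo-2 division of 1010011111100101 by 101011:
  pos 0: 101001 XOR 101011 = 000010
  pos 4: 101111 XOR 101011 = 000100
  pos 7: 100100 XOR 101011 = 001111
  pos 9: 111110 XOR 101011 = 010101
  pos 10: 101011 XOR 101011 = 000000
Remainder = 00000 (zero — the frame passes the CRC check).

00000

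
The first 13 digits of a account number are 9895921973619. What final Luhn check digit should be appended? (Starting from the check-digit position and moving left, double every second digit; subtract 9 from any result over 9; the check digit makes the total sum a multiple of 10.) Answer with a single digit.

6

Partial digits right→left: 9 1 6 3 7 9 1 2 9 5 9 8 9
Double every second digit counting from the check-digit position (so the 1st, 3rd, 5th, ... of the partial from the right).
  doubled (with −9 where >9): 9 3 5 2 9 9 9 → sum 46
  kept as-is: 1 3 9 2 5 8 → sum 28
Total = 46 + 28 = 74.
Check digit = (10 − (74 mod 10)) mod 10 = 6.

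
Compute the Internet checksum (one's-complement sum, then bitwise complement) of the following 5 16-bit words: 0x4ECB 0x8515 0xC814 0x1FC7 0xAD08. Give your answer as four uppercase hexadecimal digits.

One's-complement addition (fold any carry out of bit 15 back into bit 0):
  0x4ECB + 0x8515 = 0x0D3E0
  0xD3E0 + 0xC814 = 0x19BF4 → wrap carry → 0x9BF5
  0x9BF5 + 0x1FC7 = 0x0BBBC
  0xBBBC + 0xAD08 = 0x168C4 → wrap carry → 0x68C5
One's-complement sum = 0x68C5.
Checksum = ~0x68C5 & 0xFFFF = 0x973A.

973A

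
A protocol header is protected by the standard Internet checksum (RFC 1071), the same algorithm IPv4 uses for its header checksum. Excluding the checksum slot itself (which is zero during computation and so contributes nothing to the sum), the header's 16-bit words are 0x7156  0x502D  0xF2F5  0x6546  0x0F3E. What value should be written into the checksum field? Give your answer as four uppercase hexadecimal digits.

One's-complement addition (fold any carry out of bit 15 back into bit 0):
  0x7156 + 0x502D = 0x0C183
  0xC183 + 0xF2F5 = 0x1B478 → wrap carry → 0xB479
  0xB479 + 0x6546 = 0x119BF → wrap carry → 0x19C0
  0x19C0 + 0x0F3E = 0x028FE
One's-complement sum = 0x28FE.
Checksum = ~0x28FE & 0xFFFF = 0xD701.

D701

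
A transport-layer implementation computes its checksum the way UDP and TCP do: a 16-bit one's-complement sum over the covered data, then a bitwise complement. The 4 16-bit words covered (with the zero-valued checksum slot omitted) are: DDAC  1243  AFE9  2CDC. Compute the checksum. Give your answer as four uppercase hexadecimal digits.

334A

One's-complement addition (fold any carry out of bit 15 back into bit 0):
  0xDDAC + 0x1243 = 0x0EFEF
  0xEFEF + 0xAFE9 = 0x19FD8 → wrap carry → 0x9FD9
  0x9FD9 + 0x2CDC = 0x0CCB5
One's-complement sum = 0xCCB5.
Checksum = ~0xCCB5 & 0xFFFF = 0x334A.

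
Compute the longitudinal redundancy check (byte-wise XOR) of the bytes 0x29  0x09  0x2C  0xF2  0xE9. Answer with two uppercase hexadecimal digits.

XOR the bytes together:
  start with 0x29
  0x29 ⊕ 0x09 = 0x20
  0x20 ⊕ 0x2C = 0x0C
  0x0C ⊕ 0xF2 = 0xFE
  0xFE ⊕ 0xE9 = 0x17

17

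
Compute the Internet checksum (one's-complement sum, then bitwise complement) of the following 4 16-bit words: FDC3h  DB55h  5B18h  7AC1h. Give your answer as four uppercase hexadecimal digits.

One's-complement addition (fold any carry out of bit 15 back into bit 0):
  0xFDC3 + 0xDB55 = 0x1D918 → wrap carry → 0xD919
  0xD919 + 0x5B18 = 0x13431 → wrap carry → 0x3432
  0x3432 + 0x7AC1 = 0x0AEF3
One's-complement sum = 0xAEF3.
Checksum = ~0xAEF3 & 0xFFFF = 0x510C.

510C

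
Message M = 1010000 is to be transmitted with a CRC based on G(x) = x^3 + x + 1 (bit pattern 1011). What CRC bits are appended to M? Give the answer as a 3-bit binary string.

101

Append 3 zeros: 1010000000. Divide by 1011 (XOR where the leading bit is 1):
  pos 0: 1010 XOR 1011 = 0001
  pos 3: 1000 XOR 1011 = 0011
  pos 5: 1100 XOR 1011 = 0111
  pos 6: 1110 XOR 1011 = 0101
Remainder (last 3 bits) = 101. This is the CRC / FCS.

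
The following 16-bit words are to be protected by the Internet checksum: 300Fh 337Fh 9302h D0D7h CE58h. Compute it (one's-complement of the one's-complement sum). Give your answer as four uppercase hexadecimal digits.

One's-complement addition (fold any carry out of bit 15 back into bit 0):
  0x300F + 0x337F = 0x0638E
  0x638E + 0x9302 = 0x0F690
  0xF690 + 0xD0D7 = 0x1C767 → wrap carry → 0xC768
  0xC768 + 0xCE58 = 0x195C0 → wrap carry → 0x95C1
One's-complement sum = 0x95C1.
Checksum = ~0x95C1 & 0xFFFF = 0x6A3E.

6A3E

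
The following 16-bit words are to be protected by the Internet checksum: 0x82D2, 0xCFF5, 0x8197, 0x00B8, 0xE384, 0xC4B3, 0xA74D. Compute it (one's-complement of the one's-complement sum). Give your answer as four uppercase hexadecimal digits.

DB61

One's-complement addition (fold any carry out of bit 15 back into bit 0):
  0x82D2 + 0xCFF5 = 0x152C7 → wrap carry → 0x52C8
  0x52C8 + 0x8197 = 0x0D45F
  0xD45F + 0x00B8 = 0x0D517
  0xD517 + 0xE384 = 0x1B89B → wrap carry → 0xB89C
  0xB89C + 0xC4B3 = 0x17D4F → wrap carry → 0x7D50
  0x7D50 + 0xA74D = 0x1249D → wrap carry → 0x249E
One's-complement sum = 0x249E.
Checksum = ~0x249E & 0xFFFF = 0xDB61.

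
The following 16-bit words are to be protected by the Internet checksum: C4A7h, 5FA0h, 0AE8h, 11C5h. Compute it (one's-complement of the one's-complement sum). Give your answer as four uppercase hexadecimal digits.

BF0A

One's-complement addition (fold any carry out of bit 15 back into bit 0):
  0xC4A7 + 0x5FA0 = 0x12447 → wrap carry → 0x2448
  0x2448 + 0x0AE8 = 0x02F30
  0x2F30 + 0x11C5 = 0x040F5
One's-complement sum = 0x40F5.
Checksum = ~0x40F5 & 0xFFFF = 0xBF0A.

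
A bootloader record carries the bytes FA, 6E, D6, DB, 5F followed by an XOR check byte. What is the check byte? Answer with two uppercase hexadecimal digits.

XOR the bytes together:
  start with 0xFA
  0xFA ⊕ 0x6E = 0x94
  0x94 ⊕ 0xD6 = 0x42
  0x42 ⊕ 0xDB = 0x99
  0x99 ⊕ 0x5F = 0xC6

C6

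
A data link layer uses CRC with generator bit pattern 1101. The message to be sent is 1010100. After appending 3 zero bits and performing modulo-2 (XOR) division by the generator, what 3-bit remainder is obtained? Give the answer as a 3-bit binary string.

Append 3 zeros: 1010100000. Divide by 1101 (XOR where the leading bit is 1):
  pos 0: 1010 XOR 1101 = 0111
  pos 1: 1111 XOR 1101 = 0010
  pos 3: 1000 XOR 1101 = 0101
  pos 4: 1010 XOR 1101 = 0111
  pos 5: 1110 XOR 1101 = 0011
Remainder (last 3 bits) = 110. This is the CRC / FCS.

110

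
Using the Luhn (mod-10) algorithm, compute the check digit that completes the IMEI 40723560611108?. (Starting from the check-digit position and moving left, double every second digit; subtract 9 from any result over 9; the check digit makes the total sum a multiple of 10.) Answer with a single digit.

Partial digits right→left: 8 0 1 1 1 6 0 6 5 3 2 7 0 4
Double every second digit counting from the check-digit position (so the 1st, 3rd, 5th, ... of the partial from the right).
  doubled (with −9 where >9): 7 2 2 0 1 4 0 → sum 16
  kept as-is: 0 1 6 6 3 7 4 → sum 27
Total = 16 + 27 = 43.
Check digit = (10 − (43 mod 10)) mod 10 = 7.

7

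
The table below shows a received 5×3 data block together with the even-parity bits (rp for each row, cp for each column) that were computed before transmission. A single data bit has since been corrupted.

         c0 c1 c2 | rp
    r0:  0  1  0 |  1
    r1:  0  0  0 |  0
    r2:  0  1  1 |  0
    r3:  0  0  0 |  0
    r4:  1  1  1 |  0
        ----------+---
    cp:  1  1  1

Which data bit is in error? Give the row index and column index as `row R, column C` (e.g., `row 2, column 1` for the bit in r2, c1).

row 4, column 2

Recompute each row's even parity and compare to rp:
  r0: data parity 1, sent rp 1 → ok
  r1: data parity 0, sent rp 0 → ok
  r2: data parity 0, sent rp 0 → ok
  r3: data parity 0, sent rp 0 → ok
  r4: data parity 1, sent rp 0 → mismatch
Recompute each column's even parity and compare to cp:
  c0: data parity 1, sent cp 1 → ok
  c1: data parity 1, sent cp 1 → ok
  c2: data parity 0, sent cp 1 → mismatch
Exactly one row (r4) and one column (c2) fail → the flipped bit is at their intersection.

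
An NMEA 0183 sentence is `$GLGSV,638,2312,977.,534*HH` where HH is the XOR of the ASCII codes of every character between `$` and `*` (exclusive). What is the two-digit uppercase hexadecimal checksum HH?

53

XOR the ASCII codes of the payload characters:
  'G' = 0x47 → acc = 0x47
  'L' = 0x4C → acc = 0x0B
  'G' = 0x47 → acc = 0x4C
  'S' = 0x53 → acc = 0x1F
  'V' = 0x56 → acc = 0x49
  ',' = 0x2C → acc = 0x65
  '6' = 0x36 → acc = 0x53
  '3' = 0x33 → acc = 0x60
  '8' = 0x38 → acc = 0x58
  ',' = 0x2C → acc = 0x74
  '2' = 0x32 → acc = 0x46
  '3' = 0x33 → acc = 0x75
  '1' = 0x31 → acc = 0x44
  '2' = 0x32 → acc = 0x76
  ',' = 0x2C → acc = 0x5A
  '9' = 0x39 → acc = 0x63
  '7' = 0x37 → acc = 0x54
  '7' = 0x37 → acc = 0x63
  '.' = 0x2E → acc = 0x4D
  ',' = 0x2C → acc = 0x61
  '5' = 0x35 → acc = 0x54
  '3' = 0x33 → acc = 0x67
  '4' = 0x34 → acc = 0x53
Checksum = 0x53.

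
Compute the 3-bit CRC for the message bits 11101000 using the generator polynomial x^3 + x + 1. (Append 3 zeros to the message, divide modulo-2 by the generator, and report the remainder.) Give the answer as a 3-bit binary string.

Append 3 zeros: 11101000000. Divide by 1011 (XOR where the leading bit is 1):
  pos 0: 1110 XOR 1011 = 0101
  pos 1: 1011 XOR 1011 = 0000
Remainder (last 3 bits) = 000. This is the CRC / FCS.

000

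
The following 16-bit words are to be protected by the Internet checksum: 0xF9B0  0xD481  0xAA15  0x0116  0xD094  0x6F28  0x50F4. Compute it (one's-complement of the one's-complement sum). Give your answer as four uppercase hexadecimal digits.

F5EF

One's-complement addition (fold any carry out of bit 15 back into bit 0):
  0xF9B0 + 0xD481 = 0x1CE31 → wrap carry → 0xCE32
  0xCE32 + 0xAA15 = 0x17847 → wrap carry → 0x7848
  0x7848 + 0x0116 = 0x0795E
  0x795E + 0xD094 = 0x149F2 → wrap carry → 0x49F3
  0x49F3 + 0x6F28 = 0x0B91B
  0xB91B + 0x50F4 = 0x10A0F → wrap carry → 0x0A10
One's-complement sum = 0x0A10.
Checksum = ~0x0A10 & 0xFFFF = 0xF5EF.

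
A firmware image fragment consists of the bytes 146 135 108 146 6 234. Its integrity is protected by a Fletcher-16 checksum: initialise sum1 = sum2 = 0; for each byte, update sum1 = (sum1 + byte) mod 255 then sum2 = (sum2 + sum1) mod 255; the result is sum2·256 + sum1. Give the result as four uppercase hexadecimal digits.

Running sums (mod 255):
  after byte 0 (146): sum1=146, sum2=146
  after byte 1 (135): sum1=26, sum2=172
  after byte 2 (108): sum1=134, sum2=51
  after byte 3 (146): sum1=25, sum2=76
  after byte 4 (6): sum1=31, sum2=107
  after byte 5 (234): sum1=10, sum2=117
Checksum = sum2·256 + sum1 = 117·256 + 10 = 29962 = 0x750A.

750A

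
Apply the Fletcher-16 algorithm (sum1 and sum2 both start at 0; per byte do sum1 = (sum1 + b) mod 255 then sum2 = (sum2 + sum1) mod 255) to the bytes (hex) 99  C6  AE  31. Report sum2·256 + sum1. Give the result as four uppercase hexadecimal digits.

Running sums (mod 255):
  after byte 0 (99): sum1=153, sum2=153
  after byte 1 (C6): sum1=96, sum2=249
  after byte 2 (AE): sum1=15, sum2=9
  after byte 3 (31): sum1=64, sum2=73
Checksum = sum2·256 + sum1 = 73·256 + 64 = 18752 = 0x4940.

4940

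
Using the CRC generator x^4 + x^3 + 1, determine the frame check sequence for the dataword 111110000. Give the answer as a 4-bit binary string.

Append 4 zeros: 1111100000000. Divide by 11001 (XOR where the leading bit is 1):
  pos 0: 11111 XOR 11001 = 00110
  pos 2: 11000 XOR 11001 = 00001
  pos 6: 10000 XOR 11001 = 01001
  pos 7: 10010 XOR 11001 = 01011
  pos 8: 10110 XOR 11001 = 01111
Remainder (last 4 bits) = 1111. This is the CRC / FCS.

1111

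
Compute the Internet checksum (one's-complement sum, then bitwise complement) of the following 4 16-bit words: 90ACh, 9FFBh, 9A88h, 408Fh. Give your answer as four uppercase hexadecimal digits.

One's-complement addition (fold any carry out of bit 15 back into bit 0):
  0x90AC + 0x9FFB = 0x130A7 → wrap carry → 0x30A8
  0x30A8 + 0x9A88 = 0x0CB30
  0xCB30 + 0x408F = 0x10BBF → wrap carry → 0x0BC0
One's-complement sum = 0x0BC0.
Checksum = ~0x0BC0 & 0xFFFF = 0xF43F.

F43F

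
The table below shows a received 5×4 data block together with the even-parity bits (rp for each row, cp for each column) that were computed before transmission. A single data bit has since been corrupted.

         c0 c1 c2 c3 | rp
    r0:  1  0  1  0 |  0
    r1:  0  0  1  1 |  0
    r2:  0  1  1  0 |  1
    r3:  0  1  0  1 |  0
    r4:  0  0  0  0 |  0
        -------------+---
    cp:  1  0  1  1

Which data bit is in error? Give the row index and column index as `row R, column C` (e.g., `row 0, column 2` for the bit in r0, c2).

Recompute each row's even parity and compare to rp:
  r0: data parity 0, sent rp 0 → ok
  r1: data parity 0, sent rp 0 → ok
  r2: data parity 0, sent rp 1 → mismatch
  r3: data parity 0, sent rp 0 → ok
  r4: data parity 0, sent rp 0 → ok
Recompute each column's even parity and compare to cp:
  c0: data parity 1, sent cp 1 → ok
  c1: data parity 0, sent cp 0 → ok
  c2: data parity 1, sent cp 1 → ok
  c3: data parity 0, sent cp 1 → mismatch
Exactly one row (r2) and one column (c3) fail → the flipped bit is at their intersection.

row 2, column 3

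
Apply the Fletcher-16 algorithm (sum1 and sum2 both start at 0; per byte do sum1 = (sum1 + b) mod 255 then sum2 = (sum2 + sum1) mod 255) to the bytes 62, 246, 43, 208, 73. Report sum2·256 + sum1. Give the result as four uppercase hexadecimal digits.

Running sums (mod 255):
  after byte 0 (62): sum1=62, sum2=62
  after byte 1 (246): sum1=53, sum2=115
  after byte 2 (43): sum1=96, sum2=211
  after byte 3 (208): sum1=49, sum2=5
  after byte 4 (73): sum1=122, sum2=127
Checksum = sum2·256 + sum1 = 127·256 + 122 = 32634 = 0x7F7A.

7F7A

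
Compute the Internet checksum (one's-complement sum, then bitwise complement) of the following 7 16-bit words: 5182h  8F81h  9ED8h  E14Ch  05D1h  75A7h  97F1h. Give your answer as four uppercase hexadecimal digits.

8B6C

One's-complement addition (fold any carry out of bit 15 back into bit 0):
  0x5182 + 0x8F81 = 0x0E103
  0xE103 + 0x9ED8 = 0x17FDB → wrap carry → 0x7FDC
  0x7FDC + 0xE14C = 0x16128 → wrap carry → 0x6129
  0x6129 + 0x05D1 = 0x066FA
  0x66FA + 0x75A7 = 0x0DCA1
  0xDCA1 + 0x97F1 = 0x17492 → wrap carry → 0x7493
One's-complement sum = 0x7493.
Checksum = ~0x7493 & 0xFFFF = 0x8B6C.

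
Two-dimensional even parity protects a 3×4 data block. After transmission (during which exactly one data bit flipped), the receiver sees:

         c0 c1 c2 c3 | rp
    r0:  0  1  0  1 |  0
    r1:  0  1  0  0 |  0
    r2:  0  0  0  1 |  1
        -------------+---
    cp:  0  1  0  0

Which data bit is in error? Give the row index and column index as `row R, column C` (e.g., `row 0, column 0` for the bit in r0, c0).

Recompute each row's even parity and compare to rp:
  r0: data parity 0, sent rp 0 → ok
  r1: data parity 1, sent rp 0 → mismatch
  r2: data parity 1, sent rp 1 → ok
Recompute each column's even parity and compare to cp:
  c0: data parity 0, sent cp 0 → ok
  c1: data parity 0, sent cp 1 → mismatch
  c2: data parity 0, sent cp 0 → ok
  c3: data parity 0, sent cp 0 → ok
Exactly one row (r1) and one column (c1) fail → the flipped bit is at their intersection.

row 1, column 1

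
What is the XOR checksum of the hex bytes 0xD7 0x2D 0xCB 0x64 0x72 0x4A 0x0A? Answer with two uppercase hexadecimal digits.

67

XOR the bytes together:
  start with 0xD7
  0xD7 ⊕ 0x2D = 0xFA
  0xFA ⊕ 0xCB = 0x31
  0x31 ⊕ 0x64 = 0x55
  0x55 ⊕ 0x72 = 0x27
  0x27 ⊕ 0x4A = 0x6D
  0x6D ⊕ 0x0A = 0x67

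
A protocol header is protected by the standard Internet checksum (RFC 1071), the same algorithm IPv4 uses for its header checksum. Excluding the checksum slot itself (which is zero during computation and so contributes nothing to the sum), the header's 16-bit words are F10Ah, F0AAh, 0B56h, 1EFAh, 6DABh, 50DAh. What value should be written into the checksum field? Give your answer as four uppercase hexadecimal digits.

One's-complement addition (fold any carry out of bit 15 back into bit 0):
  0xF10A + 0xF0AA = 0x1E1B4 → wrap carry → 0xE1B5
  0xE1B5 + 0x0B56 = 0x0ED0B
  0xED0B + 0x1EFA = 0x10C05 → wrap carry → 0x0C06
  0x0C06 + 0x6DAB = 0x079B1
  0x79B1 + 0x50DA = 0x0CA8B
One's-complement sum = 0xCA8B.
Checksum = ~0xCA8B & 0xFFFF = 0x3574.

3574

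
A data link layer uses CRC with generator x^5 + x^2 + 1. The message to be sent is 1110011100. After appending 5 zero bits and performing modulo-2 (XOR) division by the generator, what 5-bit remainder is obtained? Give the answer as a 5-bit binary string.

01100

Append 5 zeros: 111001110000000. Divide by 100101 (XOR where the leading bit is 1):
  pos 0: 111001 XOR 100101 = 011100
  pos 1: 111001 XOR 100101 = 011100
  pos 2: 111001 XOR 100101 = 011100
  pos 3: 111000 XOR 100101 = 011101
  pos 4: 111010 XOR 100101 = 011111
  pos 5: 111110 XOR 100101 = 011011
  pos 6: 110110 XOR 100101 = 010011
  pos 7: 100110 XOR 100101 = 000011
Remainder (last 5 bits) = 01100. This is the CRC / FCS.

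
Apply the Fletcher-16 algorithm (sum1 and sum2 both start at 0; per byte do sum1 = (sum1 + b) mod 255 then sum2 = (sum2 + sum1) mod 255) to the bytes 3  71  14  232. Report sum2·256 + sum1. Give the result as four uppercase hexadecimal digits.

Running sums (mod 255):
  after byte 0 (3): sum1=3, sum2=3
  after byte 1 (71): sum1=74, sum2=77
  after byte 2 (14): sum1=88, sum2=165
  after byte 3 (232): sum1=65, sum2=230
Checksum = sum2·256 + sum1 = 230·256 + 65 = 58945 = 0xE641.

E641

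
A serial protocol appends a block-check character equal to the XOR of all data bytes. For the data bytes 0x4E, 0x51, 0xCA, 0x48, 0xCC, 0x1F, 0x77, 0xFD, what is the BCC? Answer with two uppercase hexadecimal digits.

C4

XOR the bytes together:
  start with 0x4E
  0x4E ⊕ 0x51 = 0x1F
  0x1F ⊕ 0xCA = 0xD5
  0xD5 ⊕ 0x48 = 0x9D
  0x9D ⊕ 0xCC = 0x51
  0x51 ⊕ 0x1F = 0x4E
  0x4E ⊕ 0x77 = 0x39
  0x39 ⊕ 0xFD = 0xC4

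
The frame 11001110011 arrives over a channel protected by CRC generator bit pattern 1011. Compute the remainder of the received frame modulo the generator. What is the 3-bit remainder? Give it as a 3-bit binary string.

Modulo-2 division of 11001110011 by 1011:
  pos 0: 1100 XOR 1011 = 0111
  pos 1: 1111 XOR 1011 = 0100
  pos 2: 1001 XOR 1011 = 0010
  pos 4: 1010 XOR 1011 = 0001
  pos 7: 1011 XOR 1011 = 0000
Remainder = 000 (zero — the frame passes the CRC check).

000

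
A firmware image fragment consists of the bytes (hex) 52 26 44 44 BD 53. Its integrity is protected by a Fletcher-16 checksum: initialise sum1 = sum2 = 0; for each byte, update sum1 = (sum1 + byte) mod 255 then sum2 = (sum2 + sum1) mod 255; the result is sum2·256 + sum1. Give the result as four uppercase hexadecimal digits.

5912

Running sums (mod 255):
  after byte 0 (52): sum1=82, sum2=82
  after byte 1 (26): sum1=120, sum2=202
  after byte 2 (44): sum1=188, sum2=135
  after byte 3 (44): sum1=1, sum2=136
  after byte 4 (BD): sum1=190, sum2=71
  after byte 5 (53): sum1=18, sum2=89
Checksum = sum2·256 + sum1 = 89·256 + 18 = 22802 = 0x5912.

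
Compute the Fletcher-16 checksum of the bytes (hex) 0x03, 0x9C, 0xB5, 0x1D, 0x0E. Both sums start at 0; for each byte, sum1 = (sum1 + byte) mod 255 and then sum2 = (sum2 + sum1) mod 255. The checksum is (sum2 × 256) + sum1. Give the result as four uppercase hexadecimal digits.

Running sums (mod 255):
  after byte 0 (0x03): sum1=3, sum2=3
  after byte 1 (0x9C): sum1=159, sum2=162
  after byte 2 (0xB5): sum1=85, sum2=247
  after byte 3 (0x1D): sum1=114, sum2=106
  after byte 4 (0x0E): sum1=128, sum2=234
Checksum = sum2·256 + sum1 = 234·256 + 128 = 60032 = 0xEA80.

EA80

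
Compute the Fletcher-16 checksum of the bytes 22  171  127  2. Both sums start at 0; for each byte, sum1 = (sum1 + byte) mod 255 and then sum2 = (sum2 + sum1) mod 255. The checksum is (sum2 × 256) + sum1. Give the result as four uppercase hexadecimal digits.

5C43

Running sums (mod 255):
  after byte 0 (22): sum1=22, sum2=22
  after byte 1 (171): sum1=193, sum2=215
  after byte 2 (127): sum1=65, sum2=25
  after byte 3 (2): sum1=67, sum2=92
Checksum = sum2·256 + sum1 = 92·256 + 67 = 23619 = 0x5C43.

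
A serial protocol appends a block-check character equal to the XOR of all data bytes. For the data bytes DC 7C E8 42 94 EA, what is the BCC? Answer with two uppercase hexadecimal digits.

XOR the bytes together:
  start with 0xDC
  0xDC ⊕ 0x7C = 0xA0
  0xA0 ⊕ 0xE8 = 0x48
  0x48 ⊕ 0x42 = 0x0A
  0x0A ⊕ 0x94 = 0x9E
  0x9E ⊕ 0xEA = 0x74

74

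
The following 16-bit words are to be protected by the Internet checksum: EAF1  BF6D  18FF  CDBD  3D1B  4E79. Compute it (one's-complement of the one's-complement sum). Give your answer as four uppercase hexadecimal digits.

One's-complement addition (fold any carry out of bit 15 back into bit 0):
  0xEAF1 + 0xBF6D = 0x1AA5E → wrap carry → 0xAA5F
  0xAA5F + 0x18FF = 0x0C35E
  0xC35E + 0xCDBD = 0x1911B → wrap carry → 0x911C
  0x911C + 0x3D1B = 0x0CE37
  0xCE37 + 0x4E79 = 0x11CB0 → wrap carry → 0x1CB1
One's-complement sum = 0x1CB1.
Checksum = ~0x1CB1 & 0xFFFF = 0xE34E.

E34E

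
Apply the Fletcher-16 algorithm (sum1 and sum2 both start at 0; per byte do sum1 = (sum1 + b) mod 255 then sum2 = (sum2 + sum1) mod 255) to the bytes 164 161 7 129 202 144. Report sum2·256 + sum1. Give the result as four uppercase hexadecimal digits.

CA2A

Running sums (mod 255):
  after byte 0 (164): sum1=164, sum2=164
  after byte 1 (161): sum1=70, sum2=234
  after byte 2 (7): sum1=77, sum2=56
  after byte 3 (129): sum1=206, sum2=7
  after byte 4 (202): sum1=153, sum2=160
  after byte 5 (144): sum1=42, sum2=202
Checksum = sum2·256 + sum1 = 202·256 + 42 = 51754 = 0xCA2A.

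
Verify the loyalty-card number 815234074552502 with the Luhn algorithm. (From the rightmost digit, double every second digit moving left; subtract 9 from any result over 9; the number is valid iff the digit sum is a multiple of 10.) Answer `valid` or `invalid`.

invalid

From the right, keep odd positions and double even positions (subtract 9 from any doubled value over 9):
  doubled (positions 2,4,...): 0 4 1 5 8 4 2 → sum 24
  kept (positions 1,3,...): 2 5 5 4 0 3 5 8 → sum 32
Total = 56.
56 mod 10 = 6, so the number is invalid.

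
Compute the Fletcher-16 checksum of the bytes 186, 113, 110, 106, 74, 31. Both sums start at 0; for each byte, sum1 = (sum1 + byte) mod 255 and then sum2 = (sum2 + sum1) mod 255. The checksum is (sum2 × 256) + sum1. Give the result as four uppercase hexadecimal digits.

446E

Running sums (mod 255):
  after byte 0 (186): sum1=186, sum2=186
  after byte 1 (113): sum1=44, sum2=230
  after byte 2 (110): sum1=154, sum2=129
  after byte 3 (106): sum1=5, sum2=134
  after byte 4 (74): sum1=79, sum2=213
  after byte 5 (31): sum1=110, sum2=68
Checksum = sum2·256 + sum1 = 68·256 + 110 = 17518 = 0x446E.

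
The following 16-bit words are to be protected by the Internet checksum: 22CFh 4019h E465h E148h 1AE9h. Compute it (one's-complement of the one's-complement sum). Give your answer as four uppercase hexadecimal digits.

BC7F

One's-complement addition (fold any carry out of bit 15 back into bit 0):
  0x22CF + 0x4019 = 0x062E8
  0x62E8 + 0xE465 = 0x1474D → wrap carry → 0x474E
  0x474E + 0xE148 = 0x12896 → wrap carry → 0x2897
  0x2897 + 0x1AE9 = 0x04380
One's-complement sum = 0x4380.
Checksum = ~0x4380 & 0xFFFF = 0xBC7F.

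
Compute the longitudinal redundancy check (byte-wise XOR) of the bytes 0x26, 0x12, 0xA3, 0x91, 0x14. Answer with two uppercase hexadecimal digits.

XOR the bytes together:
  start with 0x26
  0x26 ⊕ 0x12 = 0x34
  0x34 ⊕ 0xA3 = 0x97
  0x97 ⊕ 0x91 = 0x06
  0x06 ⊕ 0x14 = 0x12

12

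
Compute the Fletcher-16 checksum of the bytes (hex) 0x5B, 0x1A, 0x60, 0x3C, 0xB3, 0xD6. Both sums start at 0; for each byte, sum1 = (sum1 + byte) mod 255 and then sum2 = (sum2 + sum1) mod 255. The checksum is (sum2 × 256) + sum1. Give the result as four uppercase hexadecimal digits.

1B9C

Running sums (mod 255):
  after byte 0 (0x5B): sum1=91, sum2=91
  after byte 1 (0x1A): sum1=117, sum2=208
  after byte 2 (0x60): sum1=213, sum2=166
  after byte 3 (0x3C): sum1=18, sum2=184
  after byte 4 (0xB3): sum1=197, sum2=126
  after byte 5 (0xD6): sum1=156, sum2=27
Checksum = sum2·256 + sum1 = 27·256 + 156 = 7068 = 0x1B9C.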